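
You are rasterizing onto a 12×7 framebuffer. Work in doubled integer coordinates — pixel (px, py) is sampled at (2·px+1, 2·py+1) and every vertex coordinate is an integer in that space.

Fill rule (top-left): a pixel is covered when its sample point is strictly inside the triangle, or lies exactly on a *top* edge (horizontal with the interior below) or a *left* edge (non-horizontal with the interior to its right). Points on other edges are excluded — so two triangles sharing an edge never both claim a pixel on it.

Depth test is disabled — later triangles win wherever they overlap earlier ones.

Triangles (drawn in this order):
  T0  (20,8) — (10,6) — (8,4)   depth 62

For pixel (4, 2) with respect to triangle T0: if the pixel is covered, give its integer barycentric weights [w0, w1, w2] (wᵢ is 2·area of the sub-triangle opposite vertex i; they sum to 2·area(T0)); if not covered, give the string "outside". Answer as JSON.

T0:
  2·area = 16
  edge (20, 8)→(10, 6): d=(-10,-2) top-left  bias=+0
  edge (10, 6)→(8, 4): d=(-2,-2) top-left  bias=+0
  edge (8, 4)→(20, 8): d=(12,4) right/bottom  bias=-1
    (2,0)@(5, 1): e=[40,0,-24] → .  [on edge]
    (2,1)@(5, 3): e=[20,-4,0] → .  [on edge]
    (3,1)@(7, 3): e=[24,0,-8] → .  [on edge]
    (2,2)@(5, 5): e=[0,-8,24] → .  [on edge]
    (4,2)@(9, 5): e=[8,0,8] → X  [on edge]
    (5,2)@(11, 5): e=[12,4,0] → .  [on edge]
    (4,3)@(9, 7): e=[-12,-4,32] → .
    (5,3)@(11, 7): e=[-8,0,24] → .  [on edge]
    (7,3)@(15, 7): e=[0,8,8] → X  [on edge]
    (8,3)@(17, 7): e=[4,12,0] → .  [on edge]
    (6,4)@(13, 9): e=[-24,0,40] → .  [on edge]
    (7,4)@(15, 9): e=[-20,4,32] → .
    (11,4)@(23, 9): e=[-4,20,0] → .  [on edge]
    (7,5)@(15, 11): e=[-40,0,56] → .  [on edge]
    (8,6)@(17, 13): e=[-56,0,72] → .  [on edge]
  covered (2 px):
    . . . . . . . . . . . .
    . . . . . . . . . . . .
    . . . . X . . . . . . .
    . . . . . . . X . . . .
    . . . . . . . . . . . .
    . . . . . . . . . . . .
    . . . . . . . . . . . .

Answer: [0,8,8]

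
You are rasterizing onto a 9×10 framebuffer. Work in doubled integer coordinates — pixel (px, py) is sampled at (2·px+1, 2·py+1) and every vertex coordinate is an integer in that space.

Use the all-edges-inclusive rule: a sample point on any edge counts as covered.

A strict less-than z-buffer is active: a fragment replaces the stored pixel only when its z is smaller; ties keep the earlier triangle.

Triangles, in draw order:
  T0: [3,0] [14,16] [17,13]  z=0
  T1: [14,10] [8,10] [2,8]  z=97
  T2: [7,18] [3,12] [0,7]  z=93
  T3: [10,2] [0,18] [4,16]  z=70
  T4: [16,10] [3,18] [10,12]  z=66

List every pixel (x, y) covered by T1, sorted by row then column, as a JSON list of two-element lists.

T0:
  2·area = 81  (B↔C swapped to make it positive)
  edge (3, 0)→(17, 13): d=(14,13) inclusive
  edge (17, 13)→(14, 16): d=(-3,3) inclusive
  edge (14, 16)→(3, 0): d=(-11,-16) inclusive
    (3,2)@(7, 5): e=[18,54,9] → X
    (4,2)@(9, 5): e=[-8,48,41] → .
    (3,3)@(7, 7): e=[46,48,-13] → .
    (4,3)@(9, 7): e=[20,42,19] → X
    (5,3)@(11, 7): e=[-6,36,51] → .
    (4,4)@(9, 9): e=[48,36,-3] → .
    (5,4)@(11, 9): e=[22,30,29] → X
    (6,4)@(13, 9): e=[-4,24,61] → .
    (5,5)@(11, 11): e=[50,24,7] → X
    (6,5)@(13, 11): e=[24,18,39] → X
    (7,5)@(15, 11): e=[-2,12,71] → .
    (5,6)@(11, 13): e=[78,18,-15] → .
    (8,6)@(17, 13): e=[0,0,81] → X  [on edge]
    (7,7)@(15, 15): e=[54,0,27] → X  [on edge]
    (6,8)@(13, 17): e=[108,0,-27] → .  [on edge]
    (5,9)@(11, 19): e=[162,0,-81] → .  [on edge]
  covered (9 px):
    . . . . . . . . .
    . . . . . . . . .
    . . . X . . . . .
    . . . . X . . . .
    . . . . . X . . .
    . . . . . X X . .
    . . . . . . X X X
    . . . . . . . X .
    . . . . . . . . .
    . . . . . . . . .
T1:
  2·area = 12
  edge (14, 10)→(8, 10): d=(-6,0) inclusive
  edge (8, 10)→(2, 8): d=(-6,-2) inclusive
  edge (2, 8)→(14, 10): d=(12,2) inclusive
    (2,4)@(5, 9): e=[6,0,6] → X  [on edge]
    (3,4)@(7, 9): e=[6,4,2] → X
    (4,4)@(9, 9): e=[6,8,-2] → .
    (2,5)@(5, 11): e=[-6,-12,30] → .
    (3,5)@(7, 11): e=[-6,-8,26] → .
    (5,5)@(11, 11): e=[-6,0,18] → .  [on edge]
    (8,6)@(17, 13): e=[-18,0,30] → .  [on edge]
  covered (2 px):
    . . . . . . . . .
    . . . . . . . . .
    . . . . . . . . .
    . . . . . . . . .
    . . X X . . . . .
    . . . . . . . . .
    . . . . . . . . .
    . . . . . . . . .
    . . . . . . . . .
    . . . . . . . . .
T2:
  2·area = 2
  edge (7, 18)→(3, 12): d=(-4,-6) inclusive
  edge (3, 12)→(0, 7): d=(-3,-5) inclusive
  edge (0, 7)→(7, 18): d=(7,11) inclusive
    (0,4)@(1, 9): e=[0,-1,3] → .  [on edge]
    (2,7)@(5, 15): e=[0,1,1] → X  [on edge]
    (3,7)@(7, 15): e=[12,11,-21] → .
    (2,8)@(5, 17): e=[-8,-5,15] → .
  covered (1 px):
    . . . . . . . . .
    . . . . . . . . .
    . . . . . . . . .
    . . . . . . . . .
    . . . . . . . . .
    . . . . . . . . .
    . . . . . . . . .
    . . X . . . . . .
    . . . . . . . . .
    . . . . . . . . .
T3:
  2·area = 44  (B↔C swapped to make it positive)
  edge (10, 2)→(4, 16): d=(-6,14) inclusive
  edge (4, 16)→(0, 18): d=(-4,2) inclusive
  edge (0, 18)→(10, 2): d=(10,-16) inclusive
    (3,3)@(7, 7): e=[12,30,2] → X
    (4,3)@(9, 7): e=[-16,26,34] → .
    (3,4)@(7, 9): e=[0,22,22] → X  [on edge]
    (4,4)@(9, 9): e=[-28,18,54] → .
    (2,5)@(5, 11): e=[16,18,10] → X
    (3,5)@(7, 11): e=[-12,14,42] → .
    (2,6)@(5, 13): e=[4,10,30] → X
    (3,6)@(7, 13): e=[-24,6,62] → .
    (1,7)@(3, 15): e=[20,6,18] → X
    (2,7)@(5, 15): e=[-8,2,50] → .
    (0,8)@(1, 17): e=[36,2,6] → X
    (1,8)@(3, 17): e=[8,-2,38] → .
  covered (6 px):
    . . . . . . . . .
    . . . . . . . . .
    . . . . . . . . .
    . . . X . . . . .
    . . . X . . . . .
    . . X . . . . . .
    . . X . . . . . .
    . X . . . . . . .
    X . . . . . . . .
    . . . . . . . . .
T4:
  2·area = 22
  edge (16, 10)→(3, 18): d=(-13,8) inclusive
  edge (3, 18)→(10, 12): d=(7,-6) inclusive
  edge (10, 12)→(16, 10): d=(6,-2) inclusive
    (6,5)@(13, 11): e=[11,11,0] → X  [on edge]
    (7,5)@(15, 11): e=[-5,23,4] → .
    (3,6)@(7, 13): e=[33,-11,0] → .  [on edge]
    (4,6)@(9, 13): e=[17,1,4] → X
    (5,6)@(11, 13): e=[1,13,8] → X
    (6,6)@(13, 13): e=[-15,25,12] → .
    (0,7)@(1, 15): e=[55,-33,0] → .  [on edge]
    (3,7)@(7, 15): e=[7,3,12] → X
    (4,7)@(9, 15): e=[-9,15,16] → .
    (5,7)@(11, 15): e=[-25,27,20] → .
    (3,8)@(7, 17): e=[-19,17,24] → .
  covered (4 px):
    . . . . . . . . .
    . . . . . . . . .
    . . . . . . . . .
    . . . . . . . . .
    . . . . . . . . .
    . . . . . . X . .
    . . . . X X . . .
    . . . X . . . . .
    . . . . . . . . .
    . . . . . . . . .

Result: [[2,4],[3,4]]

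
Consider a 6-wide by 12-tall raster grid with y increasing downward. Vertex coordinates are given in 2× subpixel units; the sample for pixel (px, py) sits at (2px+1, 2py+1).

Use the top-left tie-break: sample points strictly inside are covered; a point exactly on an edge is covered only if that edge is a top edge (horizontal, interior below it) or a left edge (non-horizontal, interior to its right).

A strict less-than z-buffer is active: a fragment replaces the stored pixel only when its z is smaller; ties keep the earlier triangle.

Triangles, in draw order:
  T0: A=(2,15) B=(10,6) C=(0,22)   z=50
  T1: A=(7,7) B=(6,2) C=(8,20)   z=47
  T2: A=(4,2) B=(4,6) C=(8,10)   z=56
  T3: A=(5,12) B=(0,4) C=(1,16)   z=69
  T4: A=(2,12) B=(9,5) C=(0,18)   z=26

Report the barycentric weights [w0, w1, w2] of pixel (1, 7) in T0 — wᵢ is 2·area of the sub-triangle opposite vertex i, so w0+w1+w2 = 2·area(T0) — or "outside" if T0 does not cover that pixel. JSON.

T0:
  2·area = 38
  edge (2, 15)→(10, 6): d=(8,-9) top-left  bias=+0
  edge (10, 6)→(0, 22): d=(-10,16) right/bottom  bias=-1
  edge (0, 22)→(2, 15): d=(2,-7) top-left  bias=+0
    (2,6)@(5, 13): e=[11,10,17] → X
    (3,6)@(7, 13): e=[29,-22,31] → .
    (1,7)@(3, 15): e=[9,22,7] → X
    (2,7)@(5, 15): e=[27,-10,21] → .
    (1,8)@(3, 17): e=[25,2,11] → X
    (2,8)@(5, 17): e=[43,-30,25] → .
    (0,9)@(1, 19): e=[23,14,1] → X
    (1,9)@(3, 19): e=[41,-18,15] → .
    (0,10)@(1, 21): e=[39,-6,5] → .
  covered (4 px):
    . . . . . .
    . . . . . .
    . . . . . .
    . . . . . .
    . . . . . .
    . . . . . .
    . . X . . .
    . X . . . .
    . X . . . .
    X . . . . .
    . . . . . .
    . . . . . .
T1:
  2·area = 8  (B↔C swapped to make it positive)
  edge (7, 7)→(8, 20): d=(1,13) right/bottom  bias=-1
  edge (8, 20)→(6, 2): d=(-2,-18) top-left  bias=+0
  edge (6, 2)→(7, 7): d=(1,5) right/bottom  bias=-1
    (3,3)@(7, 7): e=[0,8,0] → .  [on edge]
    (3,4)@(7, 9): e=[2,4,2] → X
    (4,4)@(9, 9): e=[-24,40,-8] → .
    (3,5)@(7, 11): e=[4,0,4] → X  [on edge]
    (4,5)@(9, 11): e=[-22,36,-6] → .
    (3,6)@(7, 13): e=[6,-4,6] → .
    (4,8)@(9, 17): e=[-16,24,0] → .  [on edge]
  covered (2 px):
    . . . . . .
    . . . . . .
    . . . . . .
    . . . . . .
    . . . X . .
    . . . X . .
    . . . . . .
    . . . . . .
    . . . . . .
    . . . . . .
    . . . . . .
    . . . . . .
T2:
  2·area = 16  (B↔C swapped to make it positive)
  edge (4, 2)→(8, 10): d=(4,8) right/bottom  bias=-1
  edge (8, 10)→(4, 6): d=(-4,-4) top-left  bias=+0
  edge (4, 6)→(4, 2): d=(0,-4) top-left  bias=+0
    (0,1)@(1, 3): e=[28,0,-12] → .  [on edge]
    (1,2)@(3, 5): e=[20,0,-4] → .  [on edge]
    (2,2)@(5, 5): e=[4,8,4] → X
    (3,2)@(7, 5): e=[-12,16,12] → .
    (2,3)@(5, 7): e=[12,0,4] → X  [on edge]
    (3,3)@(7, 7): e=[-4,8,12] → .
    (2,4)@(5, 9): e=[20,-8,4] → .
    (3,4)@(7, 9): e=[4,0,12] → X  [on edge]
    (4,4)@(9, 9): e=[-12,8,20] → .
    (3,5)@(7, 11): e=[12,-8,12] → .
    (4,5)@(9, 11): e=[-4,0,20] → .  [on edge]
    (5,6)@(11, 13): e=[-12,0,28] → .  [on edge]
  covered (3 px):
    . . . . . .
    . . . . . .
    . . X . . .
    . . X . . .
    . . . X . .
    . . . . . .
    . . . . . .
    . . . . . .
    . . . . . .
    . . . . . .
    . . . . . .
    . . . . . .
T3:
  2·area = 52  (B↔C swapped to make it positive)
  edge (5, 12)→(1, 16): d=(-4,4) right/bottom  bias=-1
  edge (1, 16)→(0, 4): d=(-1,-12) top-left  bias=+0
  edge (0, 4)→(5, 12): d=(5,8) right/bottom  bias=-1
    (0,3)@(1, 7): e=[36,9,7] → X
    (1,3)@(3, 7): e=[28,33,-9] → .
    (0,4)@(1, 9): e=[28,7,17] → X
    (1,4)@(3, 9): e=[20,31,1] → X
    (2,4)@(5, 9): e=[12,55,-15] → .
    (0,5)@(1, 11): e=[20,5,27] → X
    (2,5)@(5, 11): e=[4,53,-5] → .
    (0,6)@(1, 13): e=[12,3,37] → X
    (2,6)@(5, 13): e=[-4,51,5] → .
    (0,7)@(1, 15): e=[4,1,47] → X
    (1,7)@(3, 15): e=[-4,25,31] → .
    (0,8)@(1, 17): e=[-4,-1,57] → .
  covered (8 px):
    . . . . . .
    . . . . . .
    . . . . . .
    X . . . . .
    X X . . . .
    X X . . . .
    X X . . . .
    X . . . . .
    . . . . . .
    . . . . . .
    . . . . . .
    . . . . . .
T4:
  2·area = 28
  edge (2, 12)→(9, 5): d=(7,-7) top-left  bias=+0
  edge (9, 5)→(0, 18): d=(-9,13) right/bottom  bias=-1
  edge (0, 18)→(2, 12): d=(2,-6) top-left  bias=+0
    (2,1)@(5, 3): e=[-42,70,0] → .  [on edge]
    (5,1)@(11, 3): e=[0,-8,36] → .  [on edge]
    (4,2)@(9, 5): e=[0,0,28] → .  [on edge]
    (3,3)@(7, 7): e=[0,8,20] → X  [on edge]
    (4,3)@(9, 7): e=[14,-18,32] → .
    (1,4)@(3, 9): e=[-14,42,0] → .  [on edge]
    (2,4)@(5, 9): e=[0,16,12] → X  [on edge]
    (3,4)@(7, 9): e=[14,-10,24] → .
    (1,5)@(3, 11): e=[0,24,4] → X  [on edge]
    (2,5)@(5, 11): e=[14,-2,16] → .
    (0,6)@(1, 13): e=[0,32,-4] → .  [on edge]
    (1,6)@(3, 13): e=[14,6,8] → X
    (0,7)@(1, 15): e=[14,14,0] → X  [on edge]
  covered (5 px):
    . . . . . .
    . . . . . .
    . . . . . .
    . . . X . .
    . . X . . .
    . X . . . .
    . X . . . .
    X . . . . .
    . . . . . .
    . . . . . .
    . . . . . .
    . . . . . .

Final: [22,7,9]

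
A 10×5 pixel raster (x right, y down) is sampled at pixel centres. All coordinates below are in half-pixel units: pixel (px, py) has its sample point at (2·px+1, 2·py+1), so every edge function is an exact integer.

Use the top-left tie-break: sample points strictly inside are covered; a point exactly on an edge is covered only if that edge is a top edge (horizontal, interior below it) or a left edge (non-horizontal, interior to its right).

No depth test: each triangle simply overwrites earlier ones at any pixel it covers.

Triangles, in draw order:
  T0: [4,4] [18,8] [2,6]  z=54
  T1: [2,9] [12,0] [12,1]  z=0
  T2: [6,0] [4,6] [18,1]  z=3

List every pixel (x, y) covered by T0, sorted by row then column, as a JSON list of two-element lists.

T0:
  2·area = 36
  edge (4, 4)→(18, 8): d=(14,4) right/bottom  bias=-1
  edge (18, 8)→(2, 6): d=(-16,-2) top-left  bias=+0
  edge (2, 6)→(4, 4): d=(2,-2) top-left  bias=+0
    (3,0)@(7, 1): e=[-54,90,0] → ·  [on edge]
    (2,1)@(5, 3): e=[-18,54,0] → ·  [on edge]
    (1,2)@(3, 5): e=[18,18,0] → █  [on edge]
    (2,2)@(5, 5): e=[10,22,4] → █
    (3,2)@(7, 5): e=[2,26,8] → █
    (4,2)@(9, 5): e=[-6,30,12] → ·
    (0,3)@(1, 7): e=[54,-18,0] → ·  [on edge]
    (1,3)@(3, 7): e=[46,-14,4] → ·
    (2,3)@(5, 7): e=[38,-10,8] → ·
    (3,3)@(7, 7): e=[30,-6,12] → ·
    (5,3)@(11, 7): e=[14,2,20] → █
    (6,3)@(13, 7): e=[6,6,24] → █
  covered (5 px):
    · · · · · · · · · ·
    · · · · · · · · · ·
    · █ █ █ · · · · · ·
    · · · · · █ █ · · ·
    · · · · · · · · · ·
T1:
  2·area = 10
  edge (2, 9)→(12, 0): d=(10,-9) top-left  bias=+0
  edge (12, 0)→(12, 1): d=(0,1) right/bottom  bias=-1
  edge (12, 1)→(2, 9): d=(-10,8) right/bottom  bias=-1
    (5,0)@(11, 1): e=[1,1,8] → █
    (6,0)@(13, 1): e=[19,-1,-8] → ·
    (4,1)@(9, 3): e=[3,3,4] → █
    (5,1)@(11, 3): e=[21,1,-12] → ·
    (3,2)@(7, 5): e=[5,5,0] → ·  [on edge]
    (4,2)@(9, 5): e=[23,3,-16] → ·
  covered (2 px):
    · · · · · █ · · · ·
    · · · · █ · · · · ·
    · · · · · · · · · ·
    · · · · · · · · · ·
    · · · · · · · · · ·
T2:
  2·area = 74  (B↔C swapped to make it positive)
  edge (6, 0)→(18, 1): d=(12,1) right/bottom  bias=-1
  edge (18, 1)→(4, 6): d=(-14,5) right/bottom  bias=-1
  edge (4, 6)→(6, 0): d=(2,-6) top-left  bias=+0
    (3,0)@(7, 1): e=[11,55,8] → █
    (4,0)@(9, 1): e=[9,45,20] → █
    (5,0)@(11, 1): e=[7,35,32] → █
    (6,0)@(13, 1): e=[5,25,44] → █
    (7,0)@(15, 1): e=[3,15,56] → █
    (8,0)@(17, 1): e=[1,5,68] → █
    (9,0)@(19, 1): e=[-1,-5,80] → ·
    (2,1)@(5, 3): e=[37,37,0] → █  [on edge]
    (6,1)@(13, 3): e=[29,-3,48] → ·
    (7,1)@(15, 3): e=[27,-13,60] → ·
    (8,1)@(17, 3): e=[25,-23,72] → ·
    (2,2)@(5, 5): e=[61,9,4] → █
    (1,4)@(3, 9): e=[111,-37,0] → ·  [on edge]
  covered (11 px):
    · · · █ █ █ █ █ █ ·
    · · █ █ █ █ · · · ·
    · · █ · · · · · · ·
    · · · · · · · · · ·
    · · · · · · · · · ·

Final: [[1,2],[2,2],[3,2],[5,3],[6,3]]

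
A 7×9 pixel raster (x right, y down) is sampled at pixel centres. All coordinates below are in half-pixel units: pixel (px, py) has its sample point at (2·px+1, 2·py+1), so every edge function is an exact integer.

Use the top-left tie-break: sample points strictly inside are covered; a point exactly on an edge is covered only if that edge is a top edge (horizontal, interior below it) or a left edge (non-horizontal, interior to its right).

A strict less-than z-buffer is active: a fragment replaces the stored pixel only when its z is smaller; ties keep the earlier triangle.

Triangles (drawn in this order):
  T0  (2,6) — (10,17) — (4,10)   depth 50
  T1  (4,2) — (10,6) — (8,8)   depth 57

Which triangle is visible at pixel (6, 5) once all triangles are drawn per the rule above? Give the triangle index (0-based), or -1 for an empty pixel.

T0:
  2·area = 10
  edge (2, 6)→(10, 17): d=(8,11) right/bottom  bias=-1
  edge (10, 17)→(4, 10): d=(-6,-7) top-left  bias=+0
  edge (4, 10)→(2, 6): d=(-2,-4) top-left  bias=+0
    (2,5)@(5, 11): e=[7,1,2] → X
    (3,5)@(7, 11): e=[-15,15,10] → .
    (2,6)@(5, 13): e=[23,-11,-2] → .
    (3,6)@(7, 13): e=[1,3,6] → X
    (4,6)@(9, 13): e=[-21,17,14] → .
    (3,7)@(7, 15): e=[17,-9,2] → .
  covered (2 px):
    . . . . . . .
    . . . . . . .
    . . . . . . .
    . . . . . . .
    . . . . . . .
    . . X . . . .
    . . . X . . .
    . . . . . . .
    . . . . . . .
T1:
  2·area = 20
  edge (4, 2)→(10, 6): d=(6,4) right/bottom  bias=-1
  edge (10, 6)→(8, 8): d=(-2,2) right/bottom  bias=-1
  edge (8, 8)→(4, 2): d=(-4,-6) top-left  bias=+0
    (2,1)@(5, 3): e=[2,16,2] → X
    (3,1)@(7, 3): e=[-6,12,14] → .
    (6,1)@(13, 3): e=[-30,0,50] → .  [on edge]
    (2,2)@(5, 5): e=[14,12,-6] → .
    (3,2)@(7, 5): e=[6,8,6] → X
    (4,2)@(9, 5): e=[-2,4,18] → .
    (5,2)@(11, 5): e=[-10,0,30] → .  [on edge]
    (3,3)@(7, 7): e=[18,4,-2] → .
    (4,3)@(9, 7): e=[10,0,10] → .  [on edge]
    (3,4)@(7, 9): e=[30,0,-10] → .  [on edge]
    (2,5)@(5, 11): e=[50,0,-30] → .  [on edge]
    (1,6)@(3, 13): e=[70,0,-50] → .  [on edge]
    (0,7)@(1, 15): e=[90,0,-70] → .  [on edge]
  covered (2 px):
    . . . . . . .
    . . X . . . .
    . . . X . . .
    . . . . . . .
    . . . . . . .
    . . . . . . .
    . . . . . . .
    . . . . . . .
    . . . . . . .

Z-buffer (winner per pixel, '.' = empty):
  . . . . . . .
  . . 1 . . . .
  . . . 1 . . .
  . . . . . . .
  . . . . . . .
  . . 0 . . . .
  . . . 0 . . .
  . . . . . . .
  . . . . . . .

Final: -1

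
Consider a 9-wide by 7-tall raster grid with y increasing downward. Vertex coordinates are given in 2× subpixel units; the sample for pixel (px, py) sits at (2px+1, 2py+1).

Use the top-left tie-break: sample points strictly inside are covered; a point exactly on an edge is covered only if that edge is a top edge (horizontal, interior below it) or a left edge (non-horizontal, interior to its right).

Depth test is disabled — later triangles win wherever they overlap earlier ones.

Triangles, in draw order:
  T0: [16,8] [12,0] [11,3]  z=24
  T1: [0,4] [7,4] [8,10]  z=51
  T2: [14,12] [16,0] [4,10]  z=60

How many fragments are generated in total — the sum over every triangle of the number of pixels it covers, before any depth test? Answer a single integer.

T0:
  2·area = 20  (B↔C swapped to make it positive)
  edge (16, 8)→(11, 3): d=(-5,-5) top-left  bias=+0
  edge (11, 3)→(12, 0): d=(1,-3) top-left  bias=+0
  edge (12, 0)→(16, 8): d=(4,8) right/bottom  bias=-1
    (4,0)@(9, 1): e=[0,-8,28] → .  [on edge]
    (5,1)@(11, 3): e=[0,0,20] → X  [on edge]
    (6,1)@(13, 3): e=[10,6,4] → X
    (7,1)@(15, 3): e=[20,12,-12] → .
    (5,2)@(11, 5): e=[-10,2,28] → .
    (6,2)@(13, 5): e=[0,8,12] → X  [on edge]
    (7,2)@(15, 5): e=[10,14,-4] → .
    (6,3)@(13, 7): e=[-10,10,20] → .
    (7,3)@(15, 7): e=[0,16,4] → X  [on edge]
    (8,3)@(17, 7): e=[10,22,-12] → .
    (4,4)@(9, 9): e=[-40,0,60] → .  [on edge]
    (7,4)@(15, 9): e=[-10,18,12] → .
    (8,4)@(17, 9): e=[0,24,-4] → .  [on edge]
  covered (4 px):
    . . . . . . . . .
    . . . . . X X . .
    . . . . . . X . .
    . . . . . . . X .
    . . . . . . . . .
    . . . . . . . . .
    . . . . . . . . .
T1:
  2·area = 42
  edge (0, 4)→(7, 4): d=(7,0) top-left  bias=+0
  edge (7, 4)→(8, 10): d=(1,6) right/bottom  bias=-1
  edge (8, 10)→(0, 4): d=(-8,-6) top-left  bias=+0
    (1,2)@(3, 5): e=[7,25,10] → X
    (2,2)@(5, 5): e=[7,13,22] → X
    (3,2)@(7, 5): e=[7,1,34] → X
    (4,2)@(9, 5): e=[7,-11,46] → .
    (1,3)@(3, 7): e=[21,27,-6] → .
    (2,3)@(5, 7): e=[21,15,6] → X
    (4,3)@(9, 7): e=[21,-9,30] → .
    (2,4)@(5, 9): e=[35,17,-10] → .
    (3,4)@(7, 9): e=[35,5,2] → X
    (4,4)@(9, 9): e=[35,-7,14] → .
    (3,5)@(7, 11): e=[49,7,-14] → .
  covered (6 px):
    . . . . . . . . .
    . . . . . . . . .
    . X X X . . . . .
    . . X X . . . . .
    . . . X . . . . .
    . . . . . . . . .
    . . . . . . . . .
T2:
  2·area = 124  (B↔C swapped to make it positive)
  edge (14, 12)→(4, 10): d=(-10,-2) top-left  bias=+0
  edge (4, 10)→(16, 0): d=(12,-10) top-left  bias=+0
  edge (16, 0)→(14, 12): d=(-2,12) right/bottom  bias=-1
    (7,0)@(15, 1): e=[112,2,10] → X
    (8,0)@(17, 1): e=[116,22,-14] → .
    (6,1)@(13, 3): e=[88,6,30] → X
    (8,1)@(17, 3): e=[96,46,-18] → .
    (5,2)@(11, 5): e=[64,10,50] → X
    (8,2)@(17, 5): e=[76,70,-22] → .
    (4,3)@(9, 7): e=[40,14,70] → X
    (7,3)@(15, 7): e=[52,74,-2] → .
    (3,4)@(7, 9): e=[16,18,90] → X
    (7,4)@(15, 9): e=[32,98,-6] → .
    (3,5)@(7, 11): e=[-4,42,86] → .
    (4,5)@(9, 11): e=[0,62,62] → X  [on edge]
  covered (16 px):
    . . . . . . . X .
    . . . . . . X X .
    . . . . . X X X .
    . . . . X X X . .
    . . . X X X X . .
    . . . . X X X . .
    . . . . . . . . .

Result: 26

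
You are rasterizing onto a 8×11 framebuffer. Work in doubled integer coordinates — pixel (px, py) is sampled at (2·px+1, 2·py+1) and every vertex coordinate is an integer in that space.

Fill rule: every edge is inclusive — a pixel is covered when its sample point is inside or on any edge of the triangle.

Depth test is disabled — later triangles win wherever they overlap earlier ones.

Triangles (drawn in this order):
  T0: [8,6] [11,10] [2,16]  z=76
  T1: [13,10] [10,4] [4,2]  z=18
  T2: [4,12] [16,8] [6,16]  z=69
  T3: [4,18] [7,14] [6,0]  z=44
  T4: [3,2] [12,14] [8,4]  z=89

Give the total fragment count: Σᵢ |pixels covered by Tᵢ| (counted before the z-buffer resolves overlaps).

T0:
  2·area = 54
  edge (8, 6)→(11, 10): d=(3,4) inclusive
  edge (11, 10)→(2, 16): d=(-9,6) inclusive
  edge (2, 16)→(8, 6): d=(6,-10) inclusive
    (5,0)@(11, 1): e=[-27,81,0] → ·  [on edge]
    (3,4)@(7, 9): e=[13,33,8] → █
    (4,4)@(9, 9): e=[5,21,28] → █
    (5,4)@(11, 9): e=[-3,9,48] → ·
    (2,5)@(5, 11): e=[27,27,0] → █  [on edge]
    (5,5)@(11, 11): e=[3,-9,60] → ·
    (2,6)@(5, 13): e=[33,9,12] → █
    (3,6)@(7, 13): e=[25,-3,32] → ·
    (4,6)@(9, 13): e=[17,-15,52] → ·
    (1,7)@(3, 15): e=[47,3,4] → █
    (2,7)@(5, 15): e=[39,-9,24] → ·
    (1,8)@(3, 17): e=[53,-15,16] → ·
  covered (7 px):
    · · · · · · · ·
    · · · · · · · ·
    · · · · · · · ·
    · · · · · · · ·
    · · · █ █ · · ·
    · · █ █ █ · · ·
    · · █ · · · · ·
    · █ · · · · · ·
    · · · · · · · ·
    · · · · · · · ·
    · · · · · · · ·
T1:
  2·area = 30  (B↔C swapped to make it positive)
  edge (13, 10)→(4, 2): d=(-9,-8) inclusive
  edge (4, 2)→(10, 4): d=(6,2) inclusive
  edge (10, 4)→(13, 10): d=(3,6) inclusive
    (0,0)@(1, 1): e=[-15,0,45] → ·  [on edge]
    (3,1)@(7, 3): e=[15,0,15] → █  [on edge]
    (4,1)@(9, 3): e=[31,-4,3] → ·
    (3,2)@(7, 5): e=[-3,12,21] → ·
    (4,2)@(9, 5): e=[13,8,9] → █
    (5,2)@(11, 5): e=[29,4,-3] → ·
    (6,2)@(13, 5): e=[45,0,-15] → ·  [on edge]
    (4,3)@(9, 7): e=[-5,20,15] → ·
    (5,3)@(11, 7): e=[11,16,3] → █
    (6,3)@(13, 7): e=[27,12,-9] → ·
    (5,4)@(11, 9): e=[-7,28,9] → ·
  covered (3 px):
    · · · · · · · ·
    · · · █ · · · ·
    · · · · █ · · ·
    · · · · · █ · ·
    · · · · · · · ·
    · · · · · · · ·
    · · · · · · · ·
    · · · · · · · ·
    · · · · · · · ·
    · · · · · · · ·
    · · · · · · · ·
T2:
  2·area = 56
  edge (4, 12)→(16, 8): d=(12,-4) inclusive
  edge (16, 8)→(6, 16): d=(-10,8) inclusive
  edge (6, 16)→(4, 12): d=(-2,-4) inclusive
    (6,4)@(13, 9): e=[0,14,42] → █  [on edge]
    (7,4)@(15, 9): e=[8,-2,50] → ·
    (3,5)@(7, 11): e=[0,42,14] → █  [on edge]
    (4,5)@(9, 11): e=[8,26,22] → █
    (5,5)@(11, 11): e=[16,10,30] → █
    (6,5)@(13, 11): e=[24,-6,38] → ·
    (0,6)@(1, 13): e=[0,70,-14] → ·  [on edge]
    (2,6)@(5, 13): e=[16,38,2] → █
    (5,6)@(11, 13): e=[40,-10,26] → ·
    (2,7)@(5, 15): e=[40,18,-2] → ·
    (3,7)@(7, 15): e=[48,2,6] → █
    (4,7)@(9, 15): e=[56,-14,14] → ·
  covered (8 px):
    · · · · · · · ·
    · · · · · · · ·
    · · · · · · · ·
    · · · · · · · ·
    · · · · · · █ ·
    · · · █ █ █ · ·
    · · █ █ █ · · ·
    · · · █ · · · ·
    · · · · · · · ·
    · · · · · · · ·
    · · · · · · · ·
T3:
  2·area = 46  (B↔C swapped to make it positive)
  edge (4, 18)→(6, 0): d=(2,-18) inclusive
  edge (6, 0)→(7, 14): d=(1,14) inclusive
  edge (7, 14)→(4, 18): d=(-3,4) inclusive
    (2,4)@(5, 9): e=[0,23,23] → █  [on edge]
    (3,4)@(7, 9): e=[36,-5,15] → ·
    (2,5)@(5, 11): e=[4,25,17] → █
    (3,5)@(7, 11): e=[40,-3,9] → ·
    (2,6)@(5, 13): e=[8,27,11] → █
    (3,6)@(7, 13): e=[44,-1,3] → ·
    (2,7)@(5, 15): e=[12,29,5] → █
    (3,7)@(7, 15): e=[48,1,-3] → ·
    (2,8)@(5, 17): e=[16,31,-1] → ·
  covered (4 px):
    · · · · · · · ·
    · · · · · · · ·
    · · · · · · · ·
    · · · · · · · ·
    · · █ · · · · ·
    · · █ · · · · ·
    · · █ · · · · ·
    · · █ · · · · ·
    · · · · · · · ·
    · · · · · · · ·
    · · · · · · · ·
T4:
  2·area = 42  (B↔C swapped to make it positive)
  edge (3, 2)→(8, 4): d=(5,2) inclusive
  edge (8, 4)→(12, 14): d=(4,10) inclusive
  edge (12, 14)→(3, 2): d=(-9,-12) inclusive
    (2,1)@(5, 3): e=[1,26,15] → █
    (3,1)@(7, 3): e=[-3,6,39] → ·
    (2,2)@(5, 5): e=[11,34,-3] → ·
    (3,2)@(7, 5): e=[7,14,21] → █
    (4,2)@(9, 5): e=[3,-6,45] → ·
    (3,3)@(7, 7): e=[17,22,3] → █
    (4,3)@(9, 7): e=[13,2,27] → █
    (5,3)@(11, 7): e=[9,-18,51] → ·
    (3,4)@(7, 9): e=[27,30,-15] → ·
    (4,4)@(9, 9): e=[23,10,9] → █
    (5,4)@(11, 9): e=[19,-10,33] → ·
    (4,5)@(9, 11): e=[33,18,-9] → ·
  covered (5 px):
    · · · · · · · ·
    · · █ · · · · ·
    · · · █ · · · ·
    · · · █ █ · · ·
    · · · · █ · · ·
    · · · · · · · ·
    · · · · · · · ·
    · · · · · · · ·
    · · · · · · · ·
    · · · · · · · ·
    · · · · · · · ·

Answer: 27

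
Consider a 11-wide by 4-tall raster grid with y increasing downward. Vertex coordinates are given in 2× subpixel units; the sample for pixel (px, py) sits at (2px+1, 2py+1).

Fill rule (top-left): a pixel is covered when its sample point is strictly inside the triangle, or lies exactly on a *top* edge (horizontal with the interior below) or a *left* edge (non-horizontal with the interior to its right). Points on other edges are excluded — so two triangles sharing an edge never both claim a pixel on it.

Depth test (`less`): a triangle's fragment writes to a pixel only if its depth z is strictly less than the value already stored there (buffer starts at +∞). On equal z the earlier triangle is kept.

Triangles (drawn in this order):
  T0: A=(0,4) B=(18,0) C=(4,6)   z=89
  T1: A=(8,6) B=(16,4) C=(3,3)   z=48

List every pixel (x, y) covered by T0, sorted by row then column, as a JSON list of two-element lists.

T0:
  2·area = 52
  edge (0, 4)→(18, 0): d=(18,-4) top-left  bias=+0
  edge (18, 0)→(4, 6): d=(-14,6) right/bottom  bias=-1
  edge (4, 6)→(0, 4): d=(-4,-2) top-left  bias=+0
    (7,0)@(15, 1): e=[6,4,42] → X
    (8,0)@(17, 1): e=[14,-8,46] → .
    (2,1)@(5, 3): e=[2,36,14] → X
    (3,1)@(7, 3): e=[10,24,18] → X
    (4,1)@(9, 3): e=[18,12,22] → X
    (5,1)@(11, 3): e=[26,0,26] → .  [on edge]
    (7,1)@(15, 3): e=[42,-24,34] → .
    (1,2)@(3, 5): e=[30,20,2] → X
    (3,2)@(7, 5): e=[46,-4,10] → .
    (4,2)@(9, 5): e=[54,-16,14] → .
    (1,3)@(3, 7): e=[66,-8,-6] → .
    (2,3)@(5, 7): e=[74,-20,-2] → .
  covered (6 px):
    . . . . . . . X . . .
    . . X X X . . . . . .
    . X X . . . . . . . .
    . . . . . . . . . . .
T1:
  2·area = 34  (B↔C swapped to make it positive)
  edge (8, 6)→(3, 3): d=(-5,-3) top-left  bias=+0
  edge (3, 3)→(16, 4): d=(13,1) right/bottom  bias=-1
  edge (16, 4)→(8, 6): d=(-8,2) right/bottom  bias=-1
    (1,1)@(3, 3): e=[0,0,34] → .  [on edge]
    (3,2)@(7, 5): e=[2,22,10] → X
    (4,2)@(9, 5): e=[8,20,6] → X
    (5,2)@(11, 5): e=[14,18,2] → X
    (6,2)@(13, 5): e=[20,16,-2] → .
    (3,3)@(7, 7): e=[-8,48,-6] → .
    (4,3)@(9, 7): e=[-2,46,-10] → .
    (5,3)@(11, 7): e=[4,44,-14] → .
  covered (3 px):
    . . . . . . . . . . .
    . . . . . . . . . . .
    . . . X X X . . . . .
    . . . . . . . . . . .

Result: [[7,0],[2,1],[3,1],[4,1],[1,2],[2,2]]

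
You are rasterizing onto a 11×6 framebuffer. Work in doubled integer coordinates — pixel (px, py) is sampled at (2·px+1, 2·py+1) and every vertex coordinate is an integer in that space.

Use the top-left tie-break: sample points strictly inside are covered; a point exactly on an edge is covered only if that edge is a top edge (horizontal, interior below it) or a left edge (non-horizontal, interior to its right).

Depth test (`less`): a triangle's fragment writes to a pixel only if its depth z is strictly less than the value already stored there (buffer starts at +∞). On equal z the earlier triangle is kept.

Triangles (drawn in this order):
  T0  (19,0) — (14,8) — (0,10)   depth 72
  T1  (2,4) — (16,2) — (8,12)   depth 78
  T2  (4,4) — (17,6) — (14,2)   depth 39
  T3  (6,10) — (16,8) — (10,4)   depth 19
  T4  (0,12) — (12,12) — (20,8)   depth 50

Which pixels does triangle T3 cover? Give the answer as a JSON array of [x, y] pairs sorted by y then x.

T0:
  2·area = 102
  edge (19, 0)→(14, 8): d=(-5,8) right/bottom  bias=-1
  edge (14, 8)→(0, 10): d=(-14,2) right/bottom  bias=-1
  edge (0, 10)→(19, 0): d=(19,-10) top-left  bias=+0
    (7,1)@(15, 3): e=[17,68,17] → █
    (8,1)@(17, 3): e=[1,64,37] → █
    (9,1)@(19, 3): e=[-15,60,57] → ·
    (5,2)@(11, 5): e=[39,48,15] → █
    (6,2)@(13, 5): e=[23,44,35] → █
    (8,2)@(17, 5): e=[-9,36,75] → ·
    (3,3)@(7, 7): e=[61,28,13] → █
    (4,3)@(9, 7): e=[45,24,33] → █
    (7,3)@(15, 7): e=[-3,12,93] → ·
    (10,3)@(21, 7): e=[-51,0,153] → ·  [on edge]
    (1,4)@(3, 9): e=[83,8,11] → █
    (2,4)@(5, 9): e=[67,4,31] → █
    (3,4)@(7, 9): e=[51,0,51] → ·  [on edge]
  covered (11 px):
    · · · · · · · · · · ·
    · · · · · · · █ █ · ·
    · · · · · █ █ █ · · ·
    · · · █ █ █ █ · · · ·
    · █ █ · · · · · · · ·
    · · · · · · · · · · ·
T1:
  2·area = 124
  edge (2, 4)→(16, 2): d=(14,-2) top-left  bias=+0
  edge (16, 2)→(8, 12): d=(-8,10) right/bottom  bias=-1
  edge (8, 12)→(2, 4): d=(-6,-8) top-left  bias=+0
    (4,1)@(9, 3): e=[0,62,62] → █  [on edge]
    (5,1)@(11, 3): e=[4,42,78] → █
    (6,1)@(13, 3): e=[8,22,94] → █
    (7,1)@(15, 3): e=[12,2,110] → █
    (8,1)@(17, 3): e=[16,-18,126] → ·
    (1,2)@(3, 5): e=[16,106,2] → █
    (2,2)@(5, 5): e=[20,86,18] → █
    (3,2)@(7, 5): e=[24,66,34] → █
    (7,2)@(15, 5): e=[40,-14,98] → ·
    (1,3)@(3, 7): e=[44,90,-10] → ·
    (2,3)@(5, 7): e=[48,70,6] → █
    (6,3)@(13, 7): e=[64,-10,70] → ·
  covered (16 px):
    · · · · · · · · · · ·
    · · · · █ █ █ █ · · ·
    · █ █ █ █ █ █ · · · ·
    · · █ █ █ █ · · · · ·
    · · · █ █ · · · · · ·
    · · · · · · · · · · ·
T2:
  2·area = 46  (B↔C swapped to make it positive)
  edge (4, 4)→(14, 2): d=(10,-2) top-left  bias=+0
  edge (14, 2)→(17, 6): d=(3,4) right/bottom  bias=-1
  edge (17, 6)→(4, 4): d=(-13,-2) top-left  bias=+0
    (9,0)@(19, 1): e=[0,-23,69] → ·  [on edge]
    (4,1)@(9, 3): e=[0,23,23] → █  [on edge]
    (5,1)@(11, 3): e=[4,15,27] → █
    (6,1)@(13, 3): e=[8,7,31] → █
    (7,1)@(15, 3): e=[12,-1,35] → ·
    (4,2)@(9, 5): e=[20,29,-3] → ·
    (5,2)@(11, 5): e=[24,21,1] → █
    (7,2)@(15, 5): e=[32,5,9] → █
    (8,2)@(17, 5): e=[36,-3,13] → ·
    (5,3)@(11, 7): e=[44,27,-25] → ·
    (6,3)@(13, 7): e=[48,19,-21] → ·
    (7,3)@(15, 7): e=[52,11,-17] → ·
  covered (6 px):
    · · · · · · · · · · ·
    · · · · █ █ █ · · · ·
    · · · · · █ █ █ · · ·
    · · · · · · · · · · ·
    · · · · · · · · · · ·
    · · · · · · · · · · ·
T3:
  2·area = 52  (B↔C swapped to make it positive)
  edge (6, 10)→(10, 4): d=(4,-6) top-left  bias=+0
  edge (10, 4)→(16, 8): d=(6,4) right/bottom  bias=-1
  edge (16, 8)→(6, 10): d=(-10,2) right/bottom  bias=-1
    (5,2)@(11, 5): e=[10,2,40] → █
    (6,2)@(13, 5): e=[22,-6,36] → ·
    (4,3)@(9, 7): e=[6,22,24] → █
    (6,3)@(13, 7): e=[30,6,16] → █
    (7,3)@(15, 7): e=[42,-2,12] → ·
    (10,3)@(21, 7): e=[78,-26,0] → ·  [on edge]
    (3,4)@(7, 9): e=[2,42,8] → █
    (5,4)@(11, 9): e=[26,26,0] → ·  [on edge]
    (6,4)@(13, 9): e=[38,18,-4] → ·
    (0,5)@(1, 11): e=[-26,78,0] → ·  [on edge]
    (3,5)@(7, 11): e=[10,54,-12] → ·
    (4,5)@(9, 11): e=[22,46,-16] → ·
  covered (6 px):
    · · · · · · · · · · ·
    · · · · · · · · · · ·
    · · · · · █ · · · · ·
    · · · · █ █ █ · · · ·
    · · · █ █ · · · · · ·
    · · · · · · · · · · ·
T4:
  2·area = 48  (B↔C swapped to make it positive)
  edge (0, 12)→(20, 8): d=(20,-4) top-left  bias=+0
  edge (20, 8)→(12, 12): d=(-8,4) right/bottom  bias=-1
  edge (12, 12)→(0, 12): d=(-12,0) right/bottom  bias=-1
    (7,4)@(15, 9): e=[0,12,36] → █  [on edge]
    (8,4)@(17, 9): e=[8,4,36] → █
    (9,4)@(19, 9): e=[16,-4,36] → ·
    (2,5)@(5, 11): e=[0,36,12] → █  [on edge]
    (3,5)@(7, 11): e=[8,28,12] → █
    (4,5)@(9, 11): e=[16,20,12] → █
    (5,5)@(11, 11): e=[24,12,12] → █
    (6,5)@(13, 11): e=[32,4,12] → █
    (7,5)@(15, 11): e=[40,-4,12] → ·
    (8,5)@(17, 11): e=[48,-12,12] → ·
  covered (7 px):
    · · · · · · · · · · ·
    · · · · · · · · · · ·
    · · · · · · · · · · ·
    · · · · · · · · · · ·
    · · · · · · · █ █ · ·
    · · █ █ █ █ █ · · · ·

Final: [[5,2],[4,3],[5,3],[6,3],[3,4],[4,4]]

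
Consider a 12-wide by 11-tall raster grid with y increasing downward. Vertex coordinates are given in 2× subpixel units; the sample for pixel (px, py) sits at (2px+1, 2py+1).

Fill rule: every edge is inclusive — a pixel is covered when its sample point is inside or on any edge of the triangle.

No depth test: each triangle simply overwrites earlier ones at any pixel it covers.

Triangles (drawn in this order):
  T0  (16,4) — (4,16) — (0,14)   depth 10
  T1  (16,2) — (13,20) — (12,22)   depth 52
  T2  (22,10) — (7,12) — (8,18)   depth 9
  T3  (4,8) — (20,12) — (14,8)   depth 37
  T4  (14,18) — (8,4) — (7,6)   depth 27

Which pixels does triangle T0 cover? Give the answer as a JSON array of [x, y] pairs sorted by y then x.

T0:
  2·area = 72
  edge (16, 4)→(4, 16): d=(-12,12) inclusive
  edge (4, 16)→(0, 14): d=(-4,-2) inclusive
  edge (0, 14)→(16, 4): d=(16,-10) inclusive
    (9,0)@(19, 1): e=[0,90,-18] → ·  [on edge]
    (8,1)@(17, 3): e=[0,78,-6] → ·  [on edge]
    (7,2)@(15, 5): e=[0,66,6] → █  [on edge]
    (8,2)@(17, 5): e=[-24,70,26] → ·
    (6,3)@(13, 7): e=[0,54,18] → █  [on edge]
    (7,3)@(15, 7): e=[-24,58,38] → ·
    (4,4)@(9, 9): e=[24,38,10] → █
    (5,4)@(11, 9): e=[0,42,30] → █  [on edge]
    (6,4)@(13, 9): e=[-24,46,50] → ·
    (2,5)@(5, 11): e=[48,22,2] → █
    (3,5)@(7, 11): e=[24,26,22] → █
    (4,5)@(9, 11): e=[0,30,42] → █  [on edge]
    (3,6)@(7, 13): e=[0,18,54] → █  [on edge]
    (2,7)@(5, 15): e=[0,6,66] → █  [on edge]
    (1,8)@(3, 17): e=[0,-6,78] → ·  [on edge]
    (0,9)@(1, 19): e=[0,-18,90] → ·  [on edge]
  covered (12 px):
    · · · · · · · · · · · ·
    · · · · · · · · · · · ·
    · · · · · · · █ · · · ·
    · · · · · · █ · · · · ·
    · · · · █ █ · · · · · ·
    · · █ █ █ · · · · · · ·
    · █ █ █ · · · · · · · ·
    · █ █ · · · · · · · · ·
    · · · · · · · · · · · ·
    · · · · · · · · · · · ·
    · · · · · · · · · · · ·
T1:
  2·area = 12
  edge (16, 2)→(13, 20): d=(-3,18) inclusive
  edge (13, 20)→(12, 22): d=(-1,2) inclusive
  edge (12, 22)→(16, 2): d=(4,-20) inclusive
    (7,3)@(15, 7): e=[3,9,0] → █  [on edge]
    (8,3)@(17, 7): e=[-33,5,40] → ·
    (7,4)@(15, 9): e=[-3,7,8] → ·
    (6,8)@(13, 17): e=[9,3,0] → █  [on edge]
    (7,8)@(15, 17): e=[-27,-1,40] → ·
    (6,9)@(13, 19): e=[3,1,8] → █
    (7,9)@(15, 19): e=[-33,-3,48] → ·
    (6,10)@(13, 21): e=[-3,-1,16] → ·
  covered (3 px):
    · · · · · · · · · · · ·
    · · · · · · · · · · · ·
    · · · · · · · · · · · ·
    · · · · · · · █ · · · ·
    · · · · · · · · · · · ·
    · · · · · · · · · · · ·
    · · · · · · · · · · · ·
    · · · · · · · · · · · ·
    · · · · · · █ · · · · ·
    · · · · · · █ · · · · ·
    · · · · · · · · · · · ·
T2:
  2·area = 92  (B↔C swapped to make it positive)
  edge (22, 10)→(8, 18): d=(-14,8) inclusive
  edge (8, 18)→(7, 12): d=(-1,-6) inclusive
  edge (7, 12)→(22, 10): d=(15,-2) inclusive
    (7,5)@(15, 11): e=[42,49,1] → █
    (8,5)@(17, 11): e=[26,61,5] → █
    (9,5)@(19, 11): e=[10,73,9] → █
    (10,5)@(21, 11): e=[-6,85,13] → ·
    (4,6)@(9, 13): e=[62,11,19] → █
    (5,6)@(11, 13): e=[46,23,23] → █
    (6,6)@(13, 13): e=[30,35,27] → █
    (8,6)@(17, 13): e=[-2,59,35] → ·
    (9,6)@(19, 13): e=[-18,71,39] → ·
    (4,7)@(9, 15): e=[34,9,49] → █
    (7,7)@(15, 15): e=[-14,45,61] → ·
    (4,8)@(9, 17): e=[6,7,79] → █
  covered (11 px):
    · · · · · · · · · · · ·
    · · · · · · · · · · · ·
    · · · · · · · · · · · ·
    · · · · · · · · · · · ·
    · · · · · · · · · · · ·
    · · · · · · · █ █ █ · ·
    · · · · █ █ █ █ · · · ·
    · · · · █ █ █ · · · · ·
    · · · · █ · · · · · · ·
    · · · · · · · · · · · ·
    · · · · · · · · · · · ·
T3:
  2·area = 40  (B↔C swapped to make it positive)
  edge (4, 8)→(14, 8): d=(10,0) inclusive
  edge (14, 8)→(20, 12): d=(6,4) inclusive
  edge (20, 12)→(4, 8): d=(-16,-4) inclusive
    (4,4)@(9, 9): e=[10,26,4] → █
    (5,4)@(11, 9): e=[10,18,12] → █
    (6,4)@(13, 9): e=[10,10,20] → █
    (7,4)@(15, 9): e=[10,2,28] → █
    (8,4)@(17, 9): e=[10,-6,36] → ·
    (4,5)@(9, 11): e=[30,38,-28] → ·
    (5,5)@(11, 11): e=[30,30,-20] → ·
    (6,5)@(13, 11): e=[30,22,-12] → ·
    (7,5)@(15, 11): e=[30,14,-4] → ·
    (8,5)@(17, 11): e=[30,6,4] → █
    (9,5)@(19, 11): e=[30,-2,12] → ·
    (8,6)@(17, 13): e=[50,18,-28] → ·
  covered (5 px):
    · · · · · · · · · · · ·
    · · · · · · · · · · · ·
    · · · · · · · · · · · ·
    · · · · · · · · · · · ·
    · · · · █ █ █ █ · · · ·
    · · · · · · · · █ · · ·
    · · · · · · · · · · · ·
    · · · · · · · · · · · ·
    · · · · · · · · · · · ·
    · · · · · · · · · · · ·
    · · · · · · · · · · · ·
T4:
  2·area = 26  (B↔C swapped to make it positive)
  edge (14, 18)→(7, 6): d=(-7,-12) inclusive
  edge (7, 6)→(8, 4): d=(1,-2) inclusive
  edge (8, 4)→(14, 18): d=(6,14) inclusive
    (4,3)@(9, 7): e=[17,5,4] → █
    (5,3)@(11, 7): e=[41,9,-24] → ·
    (4,4)@(9, 9): e=[3,7,16] → █
    (5,4)@(11, 9): e=[27,11,-12] → ·
    (4,5)@(9, 11): e=[-11,9,28] → ·
    (5,5)@(11, 11): e=[13,13,0] → █  [on edge]
    (6,5)@(13, 11): e=[37,17,-28] → ·
    (5,6)@(11, 13): e=[-1,15,12] → ·
  covered (3 px):
    · · · · · · · · · · · ·
    · · · · · · · · · · · ·
    · · · · · · · · · · · ·
    · · · · █ · · · · · · ·
    · · · · █ · · · · · · ·
    · · · · · █ · · · · · ·
    · · · · · · · · · · · ·
    · · · · · · · · · · · ·
    · · · · · · · · · · · ·
    · · · · · · · · · · · ·
    · · · · · · · · · · · ·

Final: [[7,2],[6,3],[4,4],[5,4],[2,5],[3,5],[4,5],[1,6],[2,6],[3,6],[1,7],[2,7]]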